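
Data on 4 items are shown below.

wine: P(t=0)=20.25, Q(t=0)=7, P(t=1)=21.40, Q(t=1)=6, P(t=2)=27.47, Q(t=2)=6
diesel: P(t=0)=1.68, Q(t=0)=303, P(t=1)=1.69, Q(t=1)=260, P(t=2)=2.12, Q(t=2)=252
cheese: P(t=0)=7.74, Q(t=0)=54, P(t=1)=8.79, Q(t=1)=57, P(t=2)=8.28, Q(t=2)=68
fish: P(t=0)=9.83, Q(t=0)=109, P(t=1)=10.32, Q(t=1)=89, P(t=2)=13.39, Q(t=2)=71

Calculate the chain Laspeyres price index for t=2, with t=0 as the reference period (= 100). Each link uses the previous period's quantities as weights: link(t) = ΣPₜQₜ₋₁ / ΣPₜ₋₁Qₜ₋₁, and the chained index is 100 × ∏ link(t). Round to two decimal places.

126.52

Link t=0→t=1:
ΣP(t=1)Q(t=0) = 21.40×7 + 1.69×303 + 8.79×54 + 10.32×109 = 149.8 + 512.07 + 474.66 + 1124.88 = 2261.41
ΣP(t=0)Q(t=0) = 20.25×7 + 1.68×303 + 7.74×54 + 9.83×109 = 141.75 + 509.04 + 417.96 + 1071.47 = 2140.22
link = 2261.41/2140.22 = 1.056625
Link t=1→t=2:
ΣP(t=2)Q(t=1) = 27.47×6 + 2.12×260 + 8.28×57 + 13.39×89 = 164.82 + 551.2 + 471.96 + 1191.71 = 2379.69
ΣP(t=1)Q(t=1) = 21.40×6 + 1.69×260 + 8.79×57 + 10.32×89 = 128.4 + 439.4 + 501.03 + 918.48 = 1987.31
link = 2379.69/1987.31 = 1.197443
Chained index = 100 × 1.056625 × 1.197443 = 126.5248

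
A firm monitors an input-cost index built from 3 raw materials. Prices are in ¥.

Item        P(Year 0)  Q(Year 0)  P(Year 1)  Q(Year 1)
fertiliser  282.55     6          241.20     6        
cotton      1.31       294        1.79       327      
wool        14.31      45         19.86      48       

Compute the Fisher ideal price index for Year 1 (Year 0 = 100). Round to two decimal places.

Laspeyres component (base-period weights):
ΣP(Year 1)Q(Year 0) = 241.20×6 + 1.79×294 + 19.86×45 = 1447.2 + 526.26 + 893.7 = 2867.16
ΣP(Year 0)Q(Year 0) = 282.55×6 + 1.31×294 + 14.31×45 = 1695.3 + 385.14 + 643.95 = 2724.39
L = 2867.16 / 2724.39 × 100 = 105.2404
Paasche component (current-period weights):
ΣP(Year 1)Q(Year 1) = 241.20×6 + 1.79×327 + 19.86×48 = 1447.2 + 585.33 + 953.28 = 2985.81
ΣP(Year 0)Q(Year 1) = 282.55×6 + 1.31×327 + 14.31×48 = 1695.3 + 428.37 + 686.88 = 2810.55
P = 2985.81 / 2810.55 × 100 = 106.2358
Fisher = √(L × P) = √(105.2404 × 106.2358) = 105.7369

105.74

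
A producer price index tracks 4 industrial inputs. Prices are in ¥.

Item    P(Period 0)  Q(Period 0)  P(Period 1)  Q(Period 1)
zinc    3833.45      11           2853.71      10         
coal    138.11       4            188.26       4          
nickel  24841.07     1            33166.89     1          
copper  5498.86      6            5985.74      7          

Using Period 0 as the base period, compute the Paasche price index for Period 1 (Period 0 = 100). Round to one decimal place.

Paasche price index uses current-period quantities as weights.
ΣP(Period 1)·Q(Period 1) = 2853.71×10 + 188.26×4 + 33166.89×1 + 5985.74×7 = 28537.1 + 753.04 + 33166.89 + 41900.18 = 104357.21
ΣP(Period 0)·Q(Period 1) = 3833.45×10 + 138.11×4 + 24841.07×1 + 5498.86×7 = 38334.5 + 552.44 + 24841.07 + 38492.02 = 102220.03
Index = 104357.21 / 102220.03 × 100 = 102.0908

102.1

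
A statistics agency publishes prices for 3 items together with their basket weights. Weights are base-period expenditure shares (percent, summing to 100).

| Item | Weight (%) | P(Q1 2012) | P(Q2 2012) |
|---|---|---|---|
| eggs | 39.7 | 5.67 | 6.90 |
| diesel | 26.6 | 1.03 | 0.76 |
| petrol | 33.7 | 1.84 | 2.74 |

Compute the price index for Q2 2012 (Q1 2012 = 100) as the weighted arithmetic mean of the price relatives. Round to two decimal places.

118.12

eggs: 39.7 × (6.90/5.67) = 39.7 × 1.216931 = 48.3122
diesel: 26.6 × (0.76/1.03) = 26.6 × 0.737864 = 19.6272
petrol: 33.7 × (2.74/1.84) = 33.7 × 1.489130 = 50.1837
Index = Σ wᵢ·(p₁ᵢ/p₀ᵢ) = 48.3122 + 19.6272 + 50.1837 = 118.1230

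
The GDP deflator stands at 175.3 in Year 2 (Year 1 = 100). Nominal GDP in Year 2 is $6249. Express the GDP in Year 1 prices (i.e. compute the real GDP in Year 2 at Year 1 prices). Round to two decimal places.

Real = Nominal ÷ (Index/100) = 6249 ÷ (175.3/100)
     = 6249 ÷ 1.753 = 3564.7461

3564.75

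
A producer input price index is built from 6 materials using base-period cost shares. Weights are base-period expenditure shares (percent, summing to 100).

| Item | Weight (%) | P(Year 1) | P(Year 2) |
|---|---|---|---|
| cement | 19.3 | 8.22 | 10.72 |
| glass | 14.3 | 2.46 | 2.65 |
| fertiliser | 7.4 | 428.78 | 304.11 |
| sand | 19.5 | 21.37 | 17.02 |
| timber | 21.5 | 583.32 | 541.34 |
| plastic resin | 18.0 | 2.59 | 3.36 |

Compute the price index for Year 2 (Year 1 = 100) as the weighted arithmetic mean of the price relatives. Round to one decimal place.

104.7

cement: 19.3 × (10.72/8.22) = 19.3 × 1.304136 = 25.1698
glass: 14.3 × (2.65/2.46) = 14.3 × 1.077236 = 15.4045
fertiliser: 7.4 × (304.11/428.78) = 7.4 × 0.709245 = 5.2484
sand: 19.5 × (17.02/21.37) = 19.5 × 0.796444 = 15.5307
timber: 21.5 × (541.34/583.32) = 21.5 × 0.928033 = 19.9527
plastic resin: 18.0 × (3.36/2.59) = 18.0 × 1.297297 = 23.3514
Index = Σ wᵢ·(p₁ᵢ/p₀ᵢ) = 25.1698 + 15.4045 + 5.2484 + 15.5307 + 19.9527 + 23.3514 = 104.6574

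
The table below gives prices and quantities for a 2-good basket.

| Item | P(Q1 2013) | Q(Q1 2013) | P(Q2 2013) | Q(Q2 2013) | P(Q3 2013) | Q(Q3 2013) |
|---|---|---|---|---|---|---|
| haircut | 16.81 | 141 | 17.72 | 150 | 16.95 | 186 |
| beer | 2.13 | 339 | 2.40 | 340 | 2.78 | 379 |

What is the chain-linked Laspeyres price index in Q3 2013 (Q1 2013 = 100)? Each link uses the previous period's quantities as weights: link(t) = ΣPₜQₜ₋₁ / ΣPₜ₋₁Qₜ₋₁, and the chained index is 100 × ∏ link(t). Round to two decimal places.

107.53

Link Q1 2013→Q2 2013:
ΣP(Q2 2013)Q(Q1 2013) = 17.72×141 + 2.40×339 = 2498.52 + 813.6 = 3312.12
ΣP(Q1 2013)Q(Q1 2013) = 16.81×141 + 2.13×339 = 2370.21 + 722.07 = 3092.28
link = 3312.12/3092.28 = 1.071093
Link Q2 2013→Q3 2013:
ΣP(Q3 2013)Q(Q2 2013) = 16.95×150 + 2.78×340 = 2542.5 + 945.2 = 3487.7
ΣP(Q2 2013)Q(Q2 2013) = 17.72×150 + 2.40×340 = 2658 + 816 = 3474
link = 3487.7/3474 = 1.003944
Chained index = 100 × 1.071093 × 1.003944 = 107.5317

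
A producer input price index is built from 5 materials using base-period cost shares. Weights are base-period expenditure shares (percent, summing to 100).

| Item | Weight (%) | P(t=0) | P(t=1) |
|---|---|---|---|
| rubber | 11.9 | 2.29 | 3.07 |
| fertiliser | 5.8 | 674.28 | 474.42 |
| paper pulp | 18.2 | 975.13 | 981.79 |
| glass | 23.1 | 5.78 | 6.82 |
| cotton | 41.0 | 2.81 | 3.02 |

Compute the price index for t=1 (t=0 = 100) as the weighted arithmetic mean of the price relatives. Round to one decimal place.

rubber: 11.9 × (3.07/2.29) = 11.9 × 1.340611 = 15.9533
fertiliser: 5.8 × (474.42/674.28) = 5.8 × 0.703595 = 4.0809
paper pulp: 18.2 × (981.79/975.13) = 18.2 × 1.006830 = 18.3243
glass: 23.1 × (6.82/5.78) = 23.1 × 1.179931 = 27.2564
cotton: 41.0 × (3.02/2.81) = 41.0 × 1.074733 = 44.0641
Index = Σ wᵢ·(p₁ᵢ/p₀ᵢ) = 15.9533 + 4.0809 + 18.3243 + 27.2564 + 44.0641 = 109.6789

109.7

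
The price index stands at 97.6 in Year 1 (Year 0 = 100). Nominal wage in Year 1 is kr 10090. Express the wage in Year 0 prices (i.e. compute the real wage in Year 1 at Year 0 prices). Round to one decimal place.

10338.1

Real = Nominal ÷ (Index/100) = 10090 ÷ (97.6/100)
     = 10090 ÷ 0.976 = 10338.1148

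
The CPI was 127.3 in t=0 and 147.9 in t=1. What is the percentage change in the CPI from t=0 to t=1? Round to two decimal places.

Change = (147.9 − 127.3) / 127.3 × 100
       = 20.6 / 127.3 × 100 = 16.1822%

16.18%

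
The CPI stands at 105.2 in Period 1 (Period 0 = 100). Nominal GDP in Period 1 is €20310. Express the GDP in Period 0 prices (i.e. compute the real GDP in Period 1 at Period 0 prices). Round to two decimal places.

Real = Nominal ÷ (Index/100) = 20310 ÷ (105.2/100)
     = 20310 ÷ 1.052 = 19306.0837

19306.08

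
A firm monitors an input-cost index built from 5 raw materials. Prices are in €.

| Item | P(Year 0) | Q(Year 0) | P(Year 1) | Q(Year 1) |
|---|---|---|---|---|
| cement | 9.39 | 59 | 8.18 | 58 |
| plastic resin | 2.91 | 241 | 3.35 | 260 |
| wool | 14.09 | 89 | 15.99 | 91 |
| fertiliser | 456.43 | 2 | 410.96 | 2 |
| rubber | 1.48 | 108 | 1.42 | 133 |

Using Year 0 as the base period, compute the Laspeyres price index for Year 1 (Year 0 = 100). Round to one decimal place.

103.0

Laspeyres price index uses base-period quantities as weights.
ΣP(Year 1)·Q(Year 0) = 8.18×59 + 3.35×241 + 15.99×89 + 410.96×2 + 1.42×108 = 482.62 + 807.35 + 1423.11 + 821.92 + 153.36 = 3688.36
ΣP(Year 0)·Q(Year 0) = 9.39×59 + 2.91×241 + 14.09×89 + 456.43×2 + 1.48×108 = 554.01 + 701.31 + 1254.01 + 912.86 + 159.84 = 3582.03
Index = 3688.36 / 3582.03 × 100 = 102.9684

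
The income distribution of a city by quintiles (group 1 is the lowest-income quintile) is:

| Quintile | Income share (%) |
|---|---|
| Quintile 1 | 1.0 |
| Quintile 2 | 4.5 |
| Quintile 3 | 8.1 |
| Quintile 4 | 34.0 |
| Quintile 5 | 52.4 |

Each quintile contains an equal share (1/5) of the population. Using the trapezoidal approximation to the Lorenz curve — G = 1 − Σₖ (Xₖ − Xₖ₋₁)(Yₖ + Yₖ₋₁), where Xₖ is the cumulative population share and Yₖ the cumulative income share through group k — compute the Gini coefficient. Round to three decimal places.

0.529

Cumulative income shares Yₖ: 0.0100, 0.0550, 0.1360, 0.4760, 1.0000
Σ (Xₖ−Xₖ₋₁)(Yₖ+Yₖ₋₁) = (1/5)(0.0100+0.0000) + (1/5)(0.0550+0.0100) + (1/5)(0.1360+0.0550) + (1/5)(0.4760+0.1360) + (1/5)(1.0000+0.4760)
  = 0.0020 + 0.0130 + 0.0382 + 0.1224 + 0.2952 = 0.4708
G = 1 − 0.4708 = 0.5292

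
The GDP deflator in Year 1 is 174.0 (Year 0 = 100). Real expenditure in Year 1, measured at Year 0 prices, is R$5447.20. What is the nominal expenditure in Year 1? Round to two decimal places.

9478.13

Nominal = Real × (Index/100) = 5447.20 × (174.0/100)
        = 5447.20 × 1.740 = 9478.1280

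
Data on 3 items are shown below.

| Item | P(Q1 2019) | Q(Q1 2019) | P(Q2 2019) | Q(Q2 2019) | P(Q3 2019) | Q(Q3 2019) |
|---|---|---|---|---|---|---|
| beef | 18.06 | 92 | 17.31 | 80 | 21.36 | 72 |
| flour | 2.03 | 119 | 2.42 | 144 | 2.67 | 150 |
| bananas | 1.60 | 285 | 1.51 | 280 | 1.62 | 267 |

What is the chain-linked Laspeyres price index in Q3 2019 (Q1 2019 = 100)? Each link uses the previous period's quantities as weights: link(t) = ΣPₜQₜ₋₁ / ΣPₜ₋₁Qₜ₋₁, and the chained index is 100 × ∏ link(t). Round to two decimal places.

115.71

Link Q1 2019→Q2 2019:
ΣP(Q2 2019)Q(Q1 2019) = 17.31×92 + 2.42×119 + 1.51×285 = 1592.52 + 287.98 + 430.35 = 2310.85
ΣP(Q1 2019)Q(Q1 2019) = 18.06×92 + 2.03×119 + 1.60×285 = 1661.52 + 241.57 + 456 = 2359.09
link = 2310.85/2359.09 = 0.979551
Link Q2 2019→Q3 2019:
ΣP(Q3 2019)Q(Q2 2019) = 21.36×80 + 2.67×144 + 1.62×280 = 1708.8 + 384.48 + 453.6 = 2546.88
ΣP(Q2 2019)Q(Q2 2019) = 17.31×80 + 2.42×144 + 1.51×280 = 1384.8 + 348.48 + 422.8 = 2156.08
link = 2546.88/2156.08 = 1.181255
Chained index = 100 × 0.979551 × 1.181255 = 115.7100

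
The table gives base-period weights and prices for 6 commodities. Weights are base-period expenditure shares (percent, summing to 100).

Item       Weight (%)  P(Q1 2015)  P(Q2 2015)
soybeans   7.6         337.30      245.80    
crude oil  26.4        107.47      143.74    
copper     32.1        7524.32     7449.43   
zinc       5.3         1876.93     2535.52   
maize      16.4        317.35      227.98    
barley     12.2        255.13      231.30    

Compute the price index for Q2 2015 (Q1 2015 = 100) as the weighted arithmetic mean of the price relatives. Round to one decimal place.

soybeans: 7.6 × (245.80/337.30) = 7.6 × 0.728728 = 5.5383
crude oil: 26.4 × (143.74/107.47) = 26.4 × 1.337490 = 35.3097
copper: 32.1 × (7449.43/7524.32) = 32.1 × 0.990047 = 31.7805
zinc: 5.3 × (2535.52/1876.93) = 5.3 × 1.350887 = 7.1597
maize: 16.4 × (227.98/317.35) = 16.4 × 0.718387 = 11.7815
barley: 12.2 × (231.30/255.13) = 12.2 × 0.906597 = 11.0605
Index = Σ wᵢ·(p₁ᵢ/p₀ᵢ) = 5.5383 + 35.3097 + 31.7805 + 7.1597 + 11.7815 + 11.0605 = 102.6303

102.6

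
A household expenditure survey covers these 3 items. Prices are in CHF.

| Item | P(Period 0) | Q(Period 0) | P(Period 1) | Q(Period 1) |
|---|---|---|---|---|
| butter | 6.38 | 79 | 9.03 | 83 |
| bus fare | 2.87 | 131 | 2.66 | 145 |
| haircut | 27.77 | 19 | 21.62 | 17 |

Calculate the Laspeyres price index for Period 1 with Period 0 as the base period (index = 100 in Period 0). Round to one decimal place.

104.6

Laspeyres price index uses base-period quantities as weights.
ΣP(Period 1)·Q(Period 0) = 9.03×79 + 2.66×131 + 21.62×19 = 713.37 + 348.46 + 410.78 = 1472.61
ΣP(Period 0)·Q(Period 0) = 6.38×79 + 2.87×131 + 27.77×19 = 504.02 + 375.97 + 527.63 = 1407.62
Index = 1472.61 / 1407.62 × 100 = 104.6170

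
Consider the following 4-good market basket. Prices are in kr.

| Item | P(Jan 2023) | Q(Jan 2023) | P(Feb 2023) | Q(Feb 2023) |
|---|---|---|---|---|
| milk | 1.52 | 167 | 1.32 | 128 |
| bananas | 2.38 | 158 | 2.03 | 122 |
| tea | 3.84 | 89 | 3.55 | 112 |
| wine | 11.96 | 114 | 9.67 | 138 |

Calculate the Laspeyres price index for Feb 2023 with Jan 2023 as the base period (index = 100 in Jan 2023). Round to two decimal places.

Laspeyres price index uses base-period quantities as weights.
ΣP(Feb 2023)·Q(Jan 2023) = 1.32×167 + 2.03×158 + 3.55×89 + 9.67×114 = 220.44 + 320.74 + 315.95 + 1102.38 = 1959.51
ΣP(Jan 2023)·Q(Jan 2023) = 1.52×167 + 2.38×158 + 3.84×89 + 11.96×114 = 253.84 + 376.04 + 341.76 + 1363.44 = 2335.08
Index = 1959.51 / 2335.08 × 100 = 83.9162

83.92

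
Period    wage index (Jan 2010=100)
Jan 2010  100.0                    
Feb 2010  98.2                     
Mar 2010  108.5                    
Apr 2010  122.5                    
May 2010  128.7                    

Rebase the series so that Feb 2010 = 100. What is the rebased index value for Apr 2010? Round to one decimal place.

Rebased(Apr 2010) = 122.5 / 98.2 × 100 = 124.7454

124.7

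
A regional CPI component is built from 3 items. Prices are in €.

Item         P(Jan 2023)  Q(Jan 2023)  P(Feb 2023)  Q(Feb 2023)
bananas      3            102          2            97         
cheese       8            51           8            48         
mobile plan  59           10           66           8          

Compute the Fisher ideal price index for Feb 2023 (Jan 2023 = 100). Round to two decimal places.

96.98

Laspeyres component (base-period weights):
ΣP(Feb 2023)Q(Jan 2023) = 2×102 + 8×51 + 66×10 = 204 + 408 + 660 = 1272
ΣP(Jan 2023)Q(Jan 2023) = 3×102 + 8×51 + 59×10 = 306 + 408 + 590 = 1304
L = 1272 / 1304 × 100 = 97.5460
Paasche component (current-period weights):
ΣP(Feb 2023)Q(Feb 2023) = 2×97 + 8×48 + 66×8 = 194 + 384 + 528 = 1106
ΣP(Jan 2023)Q(Feb 2023) = 3×97 + 8×48 + 59×8 = 291 + 384 + 472 = 1147
P = 1106 / 1147 × 100 = 96.4255
Fisher = √(L × P) = √(97.5460 × 96.4255) = 96.9841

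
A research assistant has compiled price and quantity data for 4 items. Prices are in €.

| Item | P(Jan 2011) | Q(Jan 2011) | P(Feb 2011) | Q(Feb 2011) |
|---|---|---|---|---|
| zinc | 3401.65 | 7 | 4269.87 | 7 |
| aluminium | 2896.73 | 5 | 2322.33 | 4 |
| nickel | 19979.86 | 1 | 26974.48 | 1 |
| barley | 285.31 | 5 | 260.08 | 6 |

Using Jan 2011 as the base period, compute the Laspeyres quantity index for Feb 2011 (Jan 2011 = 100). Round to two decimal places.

Laspeyres quantity index uses base-period prices as weights.
ΣP(Jan 2011)·Q(Feb 2011) = 3401.65×7 + 2896.73×4 + 19979.86×1 + 285.31×6 = 23811.55 + 11586.92 + 19979.86 + 1711.86 = 57090.19
ΣP(Jan 2011)·Q(Jan 2011) = 3401.65×7 + 2896.73×5 + 19979.86×1 + 285.31×5 = 23811.55 + 14483.65 + 19979.86 + 1426.55 = 59701.61
Index = 57090.19 / 59701.61 × 100 = 95.6259

95.63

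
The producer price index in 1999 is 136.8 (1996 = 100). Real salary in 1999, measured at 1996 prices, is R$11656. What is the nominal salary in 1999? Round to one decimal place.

Nominal = Real × (Index/100) = 11656 × (136.8/100)
        = 11656 × 1.368 = 15945.4080

15945.4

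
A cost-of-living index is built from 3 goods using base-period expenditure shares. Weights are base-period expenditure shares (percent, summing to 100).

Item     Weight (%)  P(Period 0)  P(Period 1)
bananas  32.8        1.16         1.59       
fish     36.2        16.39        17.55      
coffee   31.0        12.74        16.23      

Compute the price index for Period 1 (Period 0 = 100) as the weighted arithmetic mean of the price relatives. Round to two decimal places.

bananas: 32.8 × (1.59/1.16) = 32.8 × 1.370690 = 44.9586
fish: 36.2 × (17.55/16.39) = 36.2 × 1.070775 = 38.7621
coffee: 31.0 × (16.23/12.74) = 31.0 × 1.273940 = 39.4922
Index = Σ wᵢ·(p₁ᵢ/p₀ᵢ) = 44.9586 + 38.7621 + 39.4922 = 123.2128

123.21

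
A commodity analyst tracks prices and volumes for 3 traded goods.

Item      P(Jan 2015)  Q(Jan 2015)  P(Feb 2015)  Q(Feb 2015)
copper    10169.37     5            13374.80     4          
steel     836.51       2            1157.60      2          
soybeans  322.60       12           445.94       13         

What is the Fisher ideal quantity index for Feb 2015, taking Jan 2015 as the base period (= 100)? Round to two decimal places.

Laspeyres component (base-period weights):
ΣP(Jan 2015)Q(Feb 2015) = 10169.37×4 + 836.51×2 + 322.60×13 = 40677.48 + 1673.02 + 4193.8 = 46544.3
ΣP(Jan 2015)Q(Jan 2015) = 10169.37×5 + 836.51×2 + 322.60×12 = 50846.85 + 1673.02 + 3871.2 = 56391.07
L = 46544.3 / 56391.07 × 100 = 82.5384
Paasche component (current-period weights):
ΣP(Feb 2015)Q(Feb 2015) = 13374.80×4 + 1157.60×2 + 445.94×13 = 53499.2 + 2315.2 + 5797.22 = 61611.62
ΣP(Feb 2015)Q(Jan 2015) = 13374.80×5 + 1157.60×2 + 445.94×12 = 66874 + 2315.2 + 5351.28 = 74540.48
P = 61611.62 / 74540.48 × 100 = 82.6552
Fisher = √(L × P) = √(82.5384 × 82.6552) = 82.5968

82.60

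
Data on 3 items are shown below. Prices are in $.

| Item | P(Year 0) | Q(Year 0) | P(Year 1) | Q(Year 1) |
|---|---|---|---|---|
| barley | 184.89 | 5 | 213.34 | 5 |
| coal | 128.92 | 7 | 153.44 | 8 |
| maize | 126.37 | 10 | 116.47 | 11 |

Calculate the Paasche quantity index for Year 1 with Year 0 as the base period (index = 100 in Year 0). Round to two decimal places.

108.17

Paasche quantity index uses current-period prices as weights.
ΣP(Year 1)·Q(Year 1) = 213.34×5 + 153.44×8 + 116.47×11 = 1066.7 + 1227.52 + 1281.17 = 3575.39
ΣP(Year 1)·Q(Year 0) = 213.34×5 + 153.44×7 + 116.47×10 = 1066.7 + 1074.08 + 1164.7 = 3305.48
Index = 3575.39 / 3305.48 × 100 = 108.1655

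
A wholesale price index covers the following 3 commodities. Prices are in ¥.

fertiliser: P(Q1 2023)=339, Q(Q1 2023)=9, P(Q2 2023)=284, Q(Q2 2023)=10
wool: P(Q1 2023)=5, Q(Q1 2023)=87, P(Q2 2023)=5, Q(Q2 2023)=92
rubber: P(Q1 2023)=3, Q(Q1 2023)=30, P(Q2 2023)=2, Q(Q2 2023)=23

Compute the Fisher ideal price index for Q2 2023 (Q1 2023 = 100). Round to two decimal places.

Laspeyres component (base-period weights):
ΣP(Q2 2023)Q(Q1 2023) = 284×9 + 5×87 + 2×30 = 2556 + 435 + 60 = 3051
ΣP(Q1 2023)Q(Q1 2023) = 339×9 + 5×87 + 3×30 = 3051 + 435 + 90 = 3576
L = 3051 / 3576 × 100 = 85.3188
Paasche component (current-period weights):
ΣP(Q2 2023)Q(Q2 2023) = 284×10 + 5×92 + 2×23 = 2840 + 460 + 46 = 3346
ΣP(Q1 2023)Q(Q2 2023) = 339×10 + 5×92 + 3×23 = 3390 + 460 + 69 = 3919
P = 3346 / 3919 × 100 = 85.3789
Fisher = √(L × P) = √(85.3188 × 85.3789) = 85.3489

85.35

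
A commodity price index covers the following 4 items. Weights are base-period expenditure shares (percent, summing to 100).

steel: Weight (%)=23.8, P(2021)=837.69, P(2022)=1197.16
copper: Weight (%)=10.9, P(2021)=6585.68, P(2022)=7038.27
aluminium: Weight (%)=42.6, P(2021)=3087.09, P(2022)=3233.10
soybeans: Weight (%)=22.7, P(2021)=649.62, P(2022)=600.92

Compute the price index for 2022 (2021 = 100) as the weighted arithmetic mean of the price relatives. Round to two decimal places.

steel: 23.8 × (1197.16/837.69) = 23.8 × 1.429121 = 34.0131
copper: 10.9 × (7038.27/6585.68) = 10.9 × 1.068723 = 11.6491
aluminium: 42.6 × (3233.10/3087.09) = 42.6 × 1.047297 = 44.6149
soybeans: 22.7 × (600.92/649.62) = 22.7 × 0.925033 = 20.9983
Index = Σ wᵢ·(p₁ᵢ/p₀ᵢ) = 34.0131 + 11.6491 + 44.6149 + 20.9983 = 111.2753

111.28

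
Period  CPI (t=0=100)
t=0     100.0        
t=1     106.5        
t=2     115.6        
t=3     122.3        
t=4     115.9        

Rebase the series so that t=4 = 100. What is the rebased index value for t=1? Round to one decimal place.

91.9

Rebased(t=1) = 106.5 / 115.9 × 100 = 91.8896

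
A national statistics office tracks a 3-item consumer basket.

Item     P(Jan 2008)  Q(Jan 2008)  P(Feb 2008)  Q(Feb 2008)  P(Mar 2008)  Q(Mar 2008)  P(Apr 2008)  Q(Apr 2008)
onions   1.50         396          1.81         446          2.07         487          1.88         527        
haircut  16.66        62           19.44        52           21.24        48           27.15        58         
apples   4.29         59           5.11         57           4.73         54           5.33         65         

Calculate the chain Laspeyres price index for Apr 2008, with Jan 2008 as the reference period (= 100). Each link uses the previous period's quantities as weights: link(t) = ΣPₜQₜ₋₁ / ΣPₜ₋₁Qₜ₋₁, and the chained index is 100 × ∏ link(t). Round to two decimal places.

141.42

Link Jan 2008→Feb 2008:
ΣP(Feb 2008)Q(Jan 2008) = 1.81×396 + 19.44×62 + 5.11×59 = 716.76 + 1205.28 + 301.49 = 2223.53
ΣP(Jan 2008)Q(Jan 2008) = 1.50×396 + 16.66×62 + 4.29×59 = 594 + 1032.92 + 253.11 = 1880.03
link = 2223.53/1880.03 = 1.182710
Link Feb 2008→Mar 2008:
ΣP(Mar 2008)Q(Feb 2008) = 2.07×446 + 21.24×52 + 4.73×57 = 923.22 + 1104.48 + 269.61 = 2297.31
ΣP(Feb 2008)Q(Feb 2008) = 1.81×446 + 19.44×52 + 5.11×57 = 807.26 + 1010.88 + 291.27 = 2109.41
link = 2297.31/2109.41 = 1.089077
Link Mar 2008→Apr 2008:
ΣP(Apr 2008)Q(Mar 2008) = 1.88×487 + 27.15×48 + 5.33×54 = 915.56 + 1303.2 + 287.82 = 2506.58
ΣP(Mar 2008)Q(Mar 2008) = 2.07×487 + 21.24×48 + 4.73×54 = 1008.09 + 1019.52 + 255.42 = 2283.03
link = 2506.58/2283.03 = 1.097918
Chained index = 100 × 1.182710 × 1.089077 × 1.097918 = 141.4187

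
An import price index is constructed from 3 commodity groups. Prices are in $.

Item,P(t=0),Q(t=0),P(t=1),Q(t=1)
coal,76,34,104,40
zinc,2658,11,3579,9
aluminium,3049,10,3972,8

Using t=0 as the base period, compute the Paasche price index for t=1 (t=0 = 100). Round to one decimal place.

Paasche price index uses current-period quantities as weights.
ΣP(t=1)·Q(t=1) = 104×40 + 3579×9 + 3972×8 = 4160 + 32211 + 31776 = 68147
ΣP(t=0)·Q(t=1) = 76×40 + 2658×9 + 3049×8 = 3040 + 23922 + 24392 = 51354
Index = 68147 / 51354 × 100 = 132.7005

132.7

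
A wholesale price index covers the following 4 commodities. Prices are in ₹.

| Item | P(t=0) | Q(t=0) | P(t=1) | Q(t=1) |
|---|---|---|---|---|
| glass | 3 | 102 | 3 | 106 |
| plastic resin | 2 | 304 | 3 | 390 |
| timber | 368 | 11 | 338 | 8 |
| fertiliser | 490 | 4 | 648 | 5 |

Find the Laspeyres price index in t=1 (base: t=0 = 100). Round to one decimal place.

Laspeyres price index uses base-period quantities as weights.
ΣP(t=1)·Q(t=0) = 3×102 + 3×304 + 338×11 + 648×4 = 306 + 912 + 3718 + 2592 = 7528
ΣP(t=0)·Q(t=0) = 3×102 + 2×304 + 368×11 + 490×4 = 306 + 608 + 4048 + 1960 = 6922
Index = 7528 / 6922 × 100 = 108.7547

108.8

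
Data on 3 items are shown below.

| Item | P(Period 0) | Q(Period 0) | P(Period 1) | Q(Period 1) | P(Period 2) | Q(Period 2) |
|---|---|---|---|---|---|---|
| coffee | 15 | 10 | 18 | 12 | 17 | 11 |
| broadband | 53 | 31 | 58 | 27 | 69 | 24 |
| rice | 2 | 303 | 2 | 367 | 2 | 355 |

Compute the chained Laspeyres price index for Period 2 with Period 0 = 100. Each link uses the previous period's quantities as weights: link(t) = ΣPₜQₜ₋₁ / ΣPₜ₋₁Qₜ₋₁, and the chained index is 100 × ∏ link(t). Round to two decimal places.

119.91

Link Period 0→Period 1:
ΣP(Period 1)Q(Period 0) = 18×10 + 58×31 + 2×303 = 180 + 1798 + 606 = 2584
ΣP(Period 0)Q(Period 0) = 15×10 + 53×31 + 2×303 = 150 + 1643 + 606 = 2399
link = 2584/2399 = 1.077115
Link Period 1→Period 2:
ΣP(Period 2)Q(Period 1) = 17×12 + 69×27 + 2×367 = 204 + 1863 + 734 = 2801
ΣP(Period 1)Q(Period 1) = 18×12 + 58×27 + 2×367 = 216 + 1566 + 734 = 2516
link = 2801/2516 = 1.113275
Chained index = 100 × 1.077115 × 1.113275 = 119.9126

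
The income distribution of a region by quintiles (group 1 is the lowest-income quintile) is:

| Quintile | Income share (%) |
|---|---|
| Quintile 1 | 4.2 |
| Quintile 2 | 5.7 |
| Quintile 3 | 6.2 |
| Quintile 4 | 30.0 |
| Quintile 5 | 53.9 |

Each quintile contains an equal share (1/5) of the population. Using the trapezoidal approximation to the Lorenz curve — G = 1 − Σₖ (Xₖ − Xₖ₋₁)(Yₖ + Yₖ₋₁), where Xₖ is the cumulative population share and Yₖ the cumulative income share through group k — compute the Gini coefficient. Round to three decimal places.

0.495

Cumulative income shares Yₖ: 0.0420, 0.0990, 0.1610, 0.4610, 1.0000
Σ (Xₖ−Xₖ₋₁)(Yₖ+Yₖ₋₁) = (1/5)(0.0420+0.0000) + (1/5)(0.0990+0.0420) + (1/5)(0.1610+0.0990) + (1/5)(0.4610+0.1610) + (1/5)(1.0000+0.4610)
  = 0.0084 + 0.0282 + 0.0520 + 0.1244 + 0.2922 = 0.5052
G = 1 − 0.5052 = 0.4948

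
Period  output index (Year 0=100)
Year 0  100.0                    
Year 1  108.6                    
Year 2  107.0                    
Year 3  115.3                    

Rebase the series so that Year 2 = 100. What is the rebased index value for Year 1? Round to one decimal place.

Rebased(Year 1) = 108.6 / 107.0 × 100 = 101.4953

101.5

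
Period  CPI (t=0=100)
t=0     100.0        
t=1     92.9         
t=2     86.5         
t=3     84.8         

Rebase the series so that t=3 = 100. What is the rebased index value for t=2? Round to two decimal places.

102.00

Rebased(t=2) = 86.5 / 84.8 × 100 = 102.0047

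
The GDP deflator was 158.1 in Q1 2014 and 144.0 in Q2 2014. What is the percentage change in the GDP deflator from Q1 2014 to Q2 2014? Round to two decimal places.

-8.92%

Change = (144.0 − 158.1) / 158.1 × 100
       = -14.1 / 158.1 × 100 = -8.9184%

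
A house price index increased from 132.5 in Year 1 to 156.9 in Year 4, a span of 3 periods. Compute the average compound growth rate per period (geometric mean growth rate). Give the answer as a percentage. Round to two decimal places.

Growth factor = (156.9/132.5)^(1/3) = (1.184151)^(1/3) = 1.057959
Growth rate = 1.057959 − 1 = 0.057959 = 5.7959%

5.80%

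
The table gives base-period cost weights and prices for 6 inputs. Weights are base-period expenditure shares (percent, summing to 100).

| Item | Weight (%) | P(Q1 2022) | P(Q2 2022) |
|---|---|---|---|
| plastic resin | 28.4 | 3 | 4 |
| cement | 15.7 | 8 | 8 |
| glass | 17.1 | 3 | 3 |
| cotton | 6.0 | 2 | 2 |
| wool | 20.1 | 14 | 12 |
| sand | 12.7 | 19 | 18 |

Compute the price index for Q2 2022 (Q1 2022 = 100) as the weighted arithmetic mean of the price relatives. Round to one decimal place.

plastic resin: 28.4 × (4/3) = 28.4 × 1.333333 = 37.8667
cement: 15.7 × (8/8) = 15.7 × 1.000000 = 15.7000
glass: 17.1 × (3/3) = 17.1 × 1.000000 = 17.1000
cotton: 6.0 × (2/2) = 6.0 × 1.000000 = 6.0000
wool: 20.1 × (12/14) = 20.1 × 0.857143 = 17.2286
sand: 12.7 × (18/19) = 12.7 × 0.947368 = 12.0316
Index = Σ wᵢ·(p₁ᵢ/p₀ᵢ) = 37.8667 + 15.7000 + 17.1000 + 6.0000 + 17.2286 + 12.0316 = 105.9268

105.9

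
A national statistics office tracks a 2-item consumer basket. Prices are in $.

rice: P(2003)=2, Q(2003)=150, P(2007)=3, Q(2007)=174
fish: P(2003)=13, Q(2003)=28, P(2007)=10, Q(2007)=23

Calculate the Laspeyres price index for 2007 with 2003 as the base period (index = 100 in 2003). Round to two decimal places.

Laspeyres price index uses base-period quantities as weights.
ΣP(2007)·Q(2003) = 3×150 + 10×28 = 450 + 280 = 730
ΣP(2003)·Q(2003) = 2×150 + 13×28 = 300 + 364 = 664
Index = 730 / 664 × 100 = 109.9398

109.94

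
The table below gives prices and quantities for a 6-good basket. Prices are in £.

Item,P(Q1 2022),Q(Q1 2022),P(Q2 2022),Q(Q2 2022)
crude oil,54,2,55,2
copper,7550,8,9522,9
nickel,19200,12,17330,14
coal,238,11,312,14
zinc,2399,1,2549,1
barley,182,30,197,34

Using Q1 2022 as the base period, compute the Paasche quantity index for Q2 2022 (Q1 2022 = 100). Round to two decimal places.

Paasche quantity index uses current-period prices as weights.
ΣP(Q2 2022)·Q(Q2 2022) = 55×2 + 9522×9 + 17330×14 + 312×14 + 2549×1 + 197×34 = 110 + 85698 + 242620 + 4368 + 2549 + 6698 = 342043
ΣP(Q2 2022)·Q(Q1 2022) = 55×2 + 9522×8 + 17330×12 + 312×11 + 2549×1 + 197×30 = 110 + 76176 + 207960 + 3432 + 2549 + 5910 = 296137
Index = 342043 / 296137 × 100 = 115.5016

115.50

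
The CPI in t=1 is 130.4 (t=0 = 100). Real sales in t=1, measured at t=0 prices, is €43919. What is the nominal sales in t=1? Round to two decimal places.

Nominal = Real × (Index/100) = 43919 × (130.4/100)
        = 43919 × 1.304 = 57270.3760

57270.38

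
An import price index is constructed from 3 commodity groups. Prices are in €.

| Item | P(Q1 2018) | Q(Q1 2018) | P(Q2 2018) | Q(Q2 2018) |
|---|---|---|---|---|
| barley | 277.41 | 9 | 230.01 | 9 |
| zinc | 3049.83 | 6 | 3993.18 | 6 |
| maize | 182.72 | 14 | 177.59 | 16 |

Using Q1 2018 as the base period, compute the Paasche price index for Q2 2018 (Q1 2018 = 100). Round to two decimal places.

Paasche price index uses current-period quantities as weights.
ΣP(Q2 2018)·Q(Q2 2018) = 230.01×9 + 3993.18×6 + 177.59×16 = 2070.09 + 23959.08 + 2841.44 = 28870.61
ΣP(Q1 2018)·Q(Q2 2018) = 277.41×9 + 3049.83×6 + 182.72×16 = 2496.69 + 18298.98 + 2923.52 = 23719.19
Index = 28870.61 / 23719.19 × 100 = 121.7184

121.72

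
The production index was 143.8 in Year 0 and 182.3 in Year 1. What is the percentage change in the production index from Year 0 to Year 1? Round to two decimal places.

Change = (182.3 − 143.8) / 143.8 × 100
       = 38.5 / 143.8 × 100 = 26.7733%

26.77%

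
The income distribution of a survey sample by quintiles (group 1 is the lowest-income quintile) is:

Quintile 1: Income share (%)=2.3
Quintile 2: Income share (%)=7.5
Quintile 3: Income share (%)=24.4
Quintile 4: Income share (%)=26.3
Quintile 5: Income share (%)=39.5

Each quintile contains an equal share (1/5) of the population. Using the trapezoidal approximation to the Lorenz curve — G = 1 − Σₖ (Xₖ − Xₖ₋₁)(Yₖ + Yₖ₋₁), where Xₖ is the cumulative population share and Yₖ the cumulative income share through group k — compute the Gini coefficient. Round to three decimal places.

0.373

Cumulative income shares Yₖ: 0.0230, 0.0980, 0.3420, 0.6050, 1.0000
Σ (Xₖ−Xₖ₋₁)(Yₖ+Yₖ₋₁) = (1/5)(0.0230+0.0000) + (1/5)(0.0980+0.0230) + (1/5)(0.3420+0.0980) + (1/5)(0.6050+0.3420) + (1/5)(1.0000+0.6050)
  = 0.0046 + 0.0242 + 0.0880 + 0.1894 + 0.3210 = 0.6272
G = 1 − 0.6272 = 0.3728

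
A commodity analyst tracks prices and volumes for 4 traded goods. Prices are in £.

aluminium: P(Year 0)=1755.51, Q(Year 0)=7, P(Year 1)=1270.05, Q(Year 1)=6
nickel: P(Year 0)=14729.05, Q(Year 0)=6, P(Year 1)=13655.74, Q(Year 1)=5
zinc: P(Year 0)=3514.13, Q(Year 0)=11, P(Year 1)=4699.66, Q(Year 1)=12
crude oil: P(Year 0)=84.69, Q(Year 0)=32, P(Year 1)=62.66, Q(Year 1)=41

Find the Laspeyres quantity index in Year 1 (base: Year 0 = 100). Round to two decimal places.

Laspeyres quantity index uses base-period prices as weights.
ΣP(Year 0)·Q(Year 1) = 1755.51×6 + 14729.05×5 + 3514.13×12 + 84.69×41 = 10533.06 + 73645.25 + 42169.56 + 3472.29 = 129820.16
ΣP(Year 0)·Q(Year 0) = 1755.51×7 + 14729.05×6 + 3514.13×11 + 84.69×32 = 12288.57 + 88374.3 + 38655.43 + 2710.08 = 142028.38
Index = 129820.16 / 142028.38 × 100 = 91.4044

91.40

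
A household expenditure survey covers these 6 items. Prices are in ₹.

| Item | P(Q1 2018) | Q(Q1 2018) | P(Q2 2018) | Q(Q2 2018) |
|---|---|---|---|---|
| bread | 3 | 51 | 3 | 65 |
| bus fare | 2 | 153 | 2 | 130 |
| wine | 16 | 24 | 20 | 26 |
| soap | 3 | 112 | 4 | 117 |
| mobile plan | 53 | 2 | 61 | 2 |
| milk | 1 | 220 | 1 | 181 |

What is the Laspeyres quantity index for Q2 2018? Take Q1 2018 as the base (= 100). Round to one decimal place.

Laspeyres quantity index uses base-period prices as weights.
ΣP(Q1 2018)·Q(Q2 2018) = 3×65 + 2×130 + 16×26 + 3×117 + 53×2 + 1×181 = 195 + 260 + 416 + 351 + 106 + 181 = 1509
ΣP(Q1 2018)·Q(Q1 2018) = 3×51 + 2×153 + 16×24 + 3×112 + 53×2 + 1×220 = 153 + 306 + 384 + 336 + 106 + 220 = 1505
Index = 1509 / 1505 × 100 = 100.2658

100.3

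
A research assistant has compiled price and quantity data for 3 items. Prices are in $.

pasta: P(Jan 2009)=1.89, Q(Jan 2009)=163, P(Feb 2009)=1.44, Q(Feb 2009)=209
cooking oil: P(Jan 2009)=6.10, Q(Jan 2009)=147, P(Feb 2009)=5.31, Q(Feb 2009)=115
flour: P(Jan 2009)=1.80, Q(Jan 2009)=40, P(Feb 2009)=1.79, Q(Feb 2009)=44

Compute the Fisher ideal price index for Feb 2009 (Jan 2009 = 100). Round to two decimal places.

Laspeyres component (base-period weights):
ΣP(Feb 2009)Q(Jan 2009) = 1.44×163 + 5.31×147 + 1.79×40 = 234.72 + 780.57 + 71.6 = 1086.89
ΣP(Jan 2009)Q(Jan 2009) = 1.89×163 + 6.10×147 + 1.80×40 = 308.07 + 896.7 + 72 = 1276.77
L = 1086.89 / 1276.77 × 100 = 85.1281
Paasche component (current-period weights):
ΣP(Feb 2009)Q(Feb 2009) = 1.44×209 + 5.31×115 + 1.79×44 = 300.96 + 610.65 + 78.76 = 990.37
ΣP(Jan 2009)Q(Feb 2009) = 1.89×209 + 6.10×115 + 1.80×44 = 395.01 + 701.5 + 79.2 = 1175.71
P = 990.37 / 1175.71 × 100 = 84.2359
Fisher = √(L × P) = √(85.1281 × 84.2359) = 84.6808

84.68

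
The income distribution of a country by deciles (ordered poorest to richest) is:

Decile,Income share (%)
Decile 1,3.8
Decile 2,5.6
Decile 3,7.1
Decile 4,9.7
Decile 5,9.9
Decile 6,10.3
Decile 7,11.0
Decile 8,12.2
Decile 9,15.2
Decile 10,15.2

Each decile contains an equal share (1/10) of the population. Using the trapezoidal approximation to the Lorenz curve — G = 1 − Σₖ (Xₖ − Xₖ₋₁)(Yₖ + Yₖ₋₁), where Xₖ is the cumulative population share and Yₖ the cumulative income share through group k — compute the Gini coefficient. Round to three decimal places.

Cumulative income shares Yₖ: 0.0380, 0.0940, 0.1650, 0.2620, 0.3610, 0.4640, 0.5740, 0.6960, 0.8480, 1.0000
Σ (Xₖ−Xₖ₋₁)(Yₖ+Yₖ₋₁) = (1/10)(0.0380+0.0000) + (1/10)(0.0940+0.0380) + (1/10)(0.1650+0.0940) + (1/10)(0.2620+0.1650) + (1/10)(0.3610+0.2620) + (1/10)(0.4640+0.3610) + (1/10)(0.5740+0.4640) + (1/10)(0.6960+0.5740) + (1/10)(0.8480+0.6960) + (1/10)(1.0000+0.8480)
  = 0.0038 + 0.0132 + 0.0259 + 0.0427 + 0.0623 + 0.0825 + 0.1038 + 0.1270 + 0.1544 + 0.1848 = 0.8004
G = 1 − 0.8004 = 0.1996

0.200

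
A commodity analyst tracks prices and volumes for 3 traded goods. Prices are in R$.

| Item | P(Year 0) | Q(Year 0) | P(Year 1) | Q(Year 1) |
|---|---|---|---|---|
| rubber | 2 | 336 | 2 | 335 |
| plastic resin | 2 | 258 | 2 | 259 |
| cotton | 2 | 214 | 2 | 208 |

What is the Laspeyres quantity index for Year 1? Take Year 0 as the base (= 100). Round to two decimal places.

Laspeyres quantity index uses base-period prices as weights.
ΣP(Year 0)·Q(Year 1) = 2×335 + 2×259 + 2×208 = 670 + 518 + 416 = 1604
ΣP(Year 0)·Q(Year 0) = 2×336 + 2×258 + 2×214 = 672 + 516 + 428 = 1616
Index = 1604 / 1616 × 100 = 99.2574

99.26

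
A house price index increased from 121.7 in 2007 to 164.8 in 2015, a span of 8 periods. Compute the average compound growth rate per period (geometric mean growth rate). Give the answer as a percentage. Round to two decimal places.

3.86%

Growth factor = (164.8/121.7)^(1/8) = (1.354150)^(1/8) = 1.038624
Growth rate = 1.038624 − 1 = 0.038624 = 3.8624%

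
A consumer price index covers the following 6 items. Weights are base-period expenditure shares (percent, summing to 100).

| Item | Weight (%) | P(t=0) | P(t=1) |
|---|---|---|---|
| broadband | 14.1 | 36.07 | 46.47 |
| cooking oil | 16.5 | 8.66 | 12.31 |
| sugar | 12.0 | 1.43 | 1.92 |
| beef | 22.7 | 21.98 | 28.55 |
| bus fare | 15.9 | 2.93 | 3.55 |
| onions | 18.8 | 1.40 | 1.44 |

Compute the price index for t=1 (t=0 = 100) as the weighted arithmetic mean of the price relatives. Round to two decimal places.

broadband: 14.1 × (46.47/36.07) = 14.1 × 1.288328 = 18.1654
cooking oil: 16.5 × (12.31/8.66) = 16.5 × 1.421478 = 23.4544
sugar: 12.0 × (1.92/1.43) = 12.0 × 1.342657 = 16.1119
beef: 22.7 × (28.55/21.98) = 22.7 × 1.298908 = 29.4852
bus fare: 15.9 × (3.55/2.93) = 15.9 × 1.211604 = 19.2645
onions: 18.8 × (1.44/1.40) = 18.8 × 1.028571 = 19.3371
Index = Σ wᵢ·(p₁ᵢ/p₀ᵢ) = 18.1654 + 23.4544 + 16.1119 + 29.4852 + 19.2645 + 19.3371 = 125.8186

125.82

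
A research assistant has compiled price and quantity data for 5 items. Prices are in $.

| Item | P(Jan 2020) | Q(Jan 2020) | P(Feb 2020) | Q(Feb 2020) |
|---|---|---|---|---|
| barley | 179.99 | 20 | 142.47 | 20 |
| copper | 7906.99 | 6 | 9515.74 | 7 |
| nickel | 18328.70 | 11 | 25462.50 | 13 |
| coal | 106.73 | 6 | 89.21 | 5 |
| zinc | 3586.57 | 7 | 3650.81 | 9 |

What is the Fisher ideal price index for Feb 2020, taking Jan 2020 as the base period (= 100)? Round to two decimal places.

Laspeyres component (base-period weights):
ΣP(Feb 2020)Q(Jan 2020) = 142.47×20 + 9515.74×6 + 25462.50×11 + 89.21×6 + 3650.81×7 = 2849.4 + 57094.44 + 280087.5 + 535.26 + 25555.67 = 366122.27
ΣP(Jan 2020)Q(Jan 2020) = 179.99×20 + 7906.99×6 + 18328.70×11 + 106.73×6 + 3586.57×7 = 3599.8 + 47441.94 + 201615.7 + 640.38 + 25105.99 = 278403.81
L = 366122.27 / 278403.81 × 100 = 131.5076
Paasche component (current-period weights):
ΣP(Feb 2020)Q(Feb 2020) = 142.47×20 + 9515.74×7 + 25462.50×13 + 89.21×5 + 3650.81×9 = 2849.4 + 66610.18 + 331012.5 + 446.05 + 32857.29 = 433775.42
ΣP(Jan 2020)Q(Feb 2020) = 179.99×20 + 7906.99×7 + 18328.70×13 + 106.73×5 + 3586.57×9 = 3599.8 + 55348.93 + 238273.1 + 533.65 + 32279.13 = 330034.61
P = 433775.42 / 330034.61 × 100 = 131.4333
Fisher = √(L × P) = √(131.5076 × 131.4333) = 131.4705

131.47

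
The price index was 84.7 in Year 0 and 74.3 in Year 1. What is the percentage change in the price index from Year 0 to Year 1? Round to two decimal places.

-12.28%

Change = (74.3 − 84.7) / 84.7 × 100
       = -10.4 / 84.7 × 100 = -12.2786%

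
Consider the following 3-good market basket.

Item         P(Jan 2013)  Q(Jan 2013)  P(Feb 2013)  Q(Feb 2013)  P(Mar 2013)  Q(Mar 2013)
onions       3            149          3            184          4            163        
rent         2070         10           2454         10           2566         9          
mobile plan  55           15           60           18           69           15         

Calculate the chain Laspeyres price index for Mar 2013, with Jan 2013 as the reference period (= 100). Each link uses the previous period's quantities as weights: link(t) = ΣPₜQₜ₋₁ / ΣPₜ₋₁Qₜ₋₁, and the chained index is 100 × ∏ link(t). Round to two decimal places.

Link Jan 2013→Feb 2013:
ΣP(Feb 2013)Q(Jan 2013) = 3×149 + 2454×10 + 60×15 = 447 + 24540 + 900 = 25887
ΣP(Jan 2013)Q(Jan 2013) = 3×149 + 2070×10 + 55×15 = 447 + 20700 + 825 = 21972
link = 25887/21972 = 1.178181
Link Feb 2013→Mar 2013:
ΣP(Mar 2013)Q(Feb 2013) = 4×184 + 2566×10 + 69×18 = 736 + 25660 + 1242 = 27638
ΣP(Feb 2013)Q(Feb 2013) = 3×184 + 2454×10 + 60×18 = 552 + 24540 + 1080 = 26172
link = 27638/26172 = 1.056014
Chained index = 100 × 1.178181 × 1.056014 = 124.4176

124.42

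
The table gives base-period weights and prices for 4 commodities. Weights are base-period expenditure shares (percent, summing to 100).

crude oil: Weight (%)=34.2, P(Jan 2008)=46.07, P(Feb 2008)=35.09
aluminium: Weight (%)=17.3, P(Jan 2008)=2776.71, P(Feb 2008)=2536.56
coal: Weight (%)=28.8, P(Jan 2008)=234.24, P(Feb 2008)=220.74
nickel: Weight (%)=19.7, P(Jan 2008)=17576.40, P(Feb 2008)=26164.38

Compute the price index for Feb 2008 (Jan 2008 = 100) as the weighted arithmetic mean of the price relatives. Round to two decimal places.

crude oil: 34.2 × (35.09/46.07) = 34.2 × 0.761667 = 26.0490
aluminium: 17.3 × (2536.56/2776.71) = 17.3 × 0.913513 = 15.8038
coal: 28.8 × (220.74/234.24) = 28.8 × 0.942367 = 27.1402
nickel: 19.7 × (26164.38/17576.40) = 19.7 × 1.488609 = 29.3256
Index = Σ wᵢ·(p₁ᵢ/p₀ᵢ) = 26.0490 + 15.8038 + 27.1402 + 29.3256 = 98.3185

98.32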